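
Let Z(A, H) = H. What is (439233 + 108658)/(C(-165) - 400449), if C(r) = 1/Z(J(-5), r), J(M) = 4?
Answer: -90402015/66074086 ≈ -1.3682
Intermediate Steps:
C(r) = 1/r
(439233 + 108658)/(C(-165) - 400449) = (439233 + 108658)/(1/(-165) - 400449) = 547891/(-1/165 - 400449) = 547891/(-66074086/165) = 547891*(-165/66074086) = -90402015/66074086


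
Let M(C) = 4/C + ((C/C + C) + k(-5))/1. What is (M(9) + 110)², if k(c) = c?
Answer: 1079521/81 ≈ 13327.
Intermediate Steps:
M(C) = -4 + C + 4/C (M(C) = 4/C + ((C/C + C) - 5)/1 = 4/C + ((1 + C) - 5)*1 = 4/C + (-4 + C)*1 = 4/C + (-4 + C) = -4 + C + 4/C)
(M(9) + 110)² = ((-4 + 9 + 4/9) + 110)² = (49/9 + 110)² = (1039/9)² = 1079521/81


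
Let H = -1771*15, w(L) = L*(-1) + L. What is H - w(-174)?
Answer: -26565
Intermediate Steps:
w(L) = 0 (w(L) = -L + L = 0)
H = -26565
H - w(-174) = -26565 - 1*0 = -26565 + 0 = -26565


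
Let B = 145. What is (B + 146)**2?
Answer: 84681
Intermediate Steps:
(B + 146)**2 = (145 + 146)**2 = 291**2 = 84681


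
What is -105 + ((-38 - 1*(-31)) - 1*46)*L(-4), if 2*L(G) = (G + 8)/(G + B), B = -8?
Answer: -577/6 ≈ -96.167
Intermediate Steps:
L(G) = (8 + G)/(2*(-8 + G)) (L(G) = ((G + 8)/(G - 8))/2 = ((8 + G)/(-8 + G))/2 = (8 + G)/(2*(-8 + G)))
-105 + ((-38 - 1*(-31)) - 1*46)*L(-4) = -105 + ((-38 - 1*(-31)) - 1*46)*((8 - 4)/(2*(-8 - 4))) = -105 + ((-38 + 31) - 46)*((1/2)*4/(-12)) = -105 + (-7 - 46)*((1/2)*(-1/12)*4) = -105 - 53*(-1/6) = -105 + 53/6 = -577/6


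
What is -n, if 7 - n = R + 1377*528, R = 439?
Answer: 727488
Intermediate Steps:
n = -727488 (n = 7 - (439 + 1377*528) = 7 - (439 + 727056) = 7 - 1*727495 = 7 - 727495 = -727488)
-n = -1*(-727488) = 727488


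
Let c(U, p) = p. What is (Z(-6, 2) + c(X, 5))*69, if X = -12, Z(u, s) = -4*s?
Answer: -207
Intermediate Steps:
(Z(-6, 2) + c(X, 5))*69 = (-4*2 + 5)*69 = (-8 + 5)*69 = -3*69 = -207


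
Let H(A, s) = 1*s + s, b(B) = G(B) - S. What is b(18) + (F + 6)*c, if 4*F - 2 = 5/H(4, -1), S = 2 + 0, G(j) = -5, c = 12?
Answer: 127/2 ≈ 63.500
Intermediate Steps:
S = 2
b(B) = -7 (b(B) = -5 - 1*2 = -5 - 2 = -7)
H(A, s) = 2*s (H(A, s) = s + s = 2*s)
F = -1/8 (F = 1/2 + (5/((2*(-1))))/4 = 1/2 + (5/(-2))/4 = 1/2 + (5*(-1/2))/4 = 1/2 + (1/4)*(-5/2) = 1/2 - 5/8 = -1/8 ≈ -0.12500)
b(18) + (F + 6)*c = -7 + (-1/8 + 6)*12 = -7 + (47/8)*12 = -7 + 141/2 = 127/2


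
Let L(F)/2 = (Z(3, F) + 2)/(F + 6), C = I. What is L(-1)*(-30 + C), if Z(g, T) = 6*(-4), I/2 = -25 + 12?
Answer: 2464/5 ≈ 492.80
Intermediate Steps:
I = -26 (I = 2*(-25 + 12) = 2*(-13) = -26)
C = -26
Z(g, T) = -24
L(F) = -44/(6 + F) (L(F) = 2*((-24 + 2)/(F + 6)) = 2*(-22/(6 + F)) = -44/(6 + F))
L(-1)*(-30 + C) = (-44/(6 - 1))*(-30 - 26) = -44/5*(-56) = 2464/5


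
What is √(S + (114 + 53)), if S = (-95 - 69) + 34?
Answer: √37 ≈ 6.0828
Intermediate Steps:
S = -130 (S = -164 + 34 = -130)
√(S + (114 + 53)) = √(-130 + (114 + 53)) = √(-130 + 167) = √37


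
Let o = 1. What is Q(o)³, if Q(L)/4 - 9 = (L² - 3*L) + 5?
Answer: 110592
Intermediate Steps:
Q(L) = 56 - 12*L + 4*L² (Q(L) = 36 + 4*((L² - 3*L) + 5) = 36 + 4*(5 + L² - 3*L) = 36 + (20 - 12*L + 4*L²) = 56 - 12*L + 4*L²)
Q(o)³ = (56 - 12*1 + 4*1²)³ = (56 - 12 + 4*1)³ = (56 - 12 + 4)³ = 48³ = 110592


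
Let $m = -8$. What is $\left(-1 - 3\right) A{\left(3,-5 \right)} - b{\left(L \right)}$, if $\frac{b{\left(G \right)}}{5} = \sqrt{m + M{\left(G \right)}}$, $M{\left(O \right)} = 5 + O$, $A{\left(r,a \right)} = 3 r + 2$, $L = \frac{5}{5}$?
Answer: $-44 - 5 i \sqrt{2} \approx -44.0 - 7.0711 i$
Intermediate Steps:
$L = 1$ ($L = 5 \cdot \frac{1}{5} = 1$)
$A{\left(r,a \right)} = 2 + 3 r$
$b{\left(G \right)} = 5 \sqrt{-3 + G}$ ($b{\left(G \right)} = 5 \sqrt{-8 + \left(5 + G\right)} = 5 \sqrt{-3 + G}$)
$\left(-1 - 3\right) A{\left(3,-5 \right)} - b{\left(L \right)} = \left(-1 - 3\right) \left(2 + 3 \cdot 3\right) - 5 \sqrt{-3 + 1} = - 4 \left(2 + 9\right) - 5 \sqrt{-2} = \left(-4\right) 11 - 5 i \sqrt{2} = -44 - 5 i \sqrt{2}$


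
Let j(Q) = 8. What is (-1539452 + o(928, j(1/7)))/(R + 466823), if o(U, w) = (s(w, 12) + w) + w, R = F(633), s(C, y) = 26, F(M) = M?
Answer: -769705/233728 ≈ -3.2932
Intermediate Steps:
R = 633
o(U, w) = 26 + 2*w (o(U, w) = (26 + w) + w = 26 + 2*w)
(-1539452 + o(928, j(1/7)))/(R + 466823) = (-1539452 + (26 + 2*8))/(633 + 466823) = (-1539452 + (26 + 16))/467456 = (-1539452 + 42)*(1/467456) = -1539410*1/467456 = -769705/233728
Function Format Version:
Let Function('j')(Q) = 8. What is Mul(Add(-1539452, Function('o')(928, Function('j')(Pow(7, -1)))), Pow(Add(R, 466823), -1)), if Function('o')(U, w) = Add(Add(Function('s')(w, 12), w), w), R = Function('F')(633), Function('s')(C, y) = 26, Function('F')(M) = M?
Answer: Rational(-769705, 233728) ≈ -3.2932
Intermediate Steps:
R = 633
Function('o')(U, w) = Add(26, Mul(2, w)) (Function('o')(U, w) = Add(Add(26, w), w) = Add(26, Mul(2, w)))
Mul(Add(-1539452, Function('o')(928, Function('j')(Pow(7, -1)))), Pow(Add(R, 466823), -1)) = Mul(Add(-1539452, Add(26, Mul(2, 8))), Pow(Add(633, 466823), -1)) = Mul(Add(-1539452, Add(26, 16)), Pow(467456, -1)) = Mul(Add(-1539452, 42), Rational(1, 467456)) = Mul(-1539410, Rational(1, 467456)) = Rational(-769705, 233728)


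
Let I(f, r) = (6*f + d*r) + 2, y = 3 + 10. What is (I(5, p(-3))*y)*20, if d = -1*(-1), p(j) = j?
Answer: 7540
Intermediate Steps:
y = 13
d = 1
I(f, r) = 2 + r + 6*f (I(f, r) = (6*f + 1*r) + 2 = (6*f + r) + 2 = (r + 6*f) + 2 = 2 + r + 6*f)
(I(5, p(-3))*y)*20 = ((2 - 3 + 6*5)*13)*20 = ((2 - 3 + 30)*13)*20 = (29*13)*20 = 377*20 = 7540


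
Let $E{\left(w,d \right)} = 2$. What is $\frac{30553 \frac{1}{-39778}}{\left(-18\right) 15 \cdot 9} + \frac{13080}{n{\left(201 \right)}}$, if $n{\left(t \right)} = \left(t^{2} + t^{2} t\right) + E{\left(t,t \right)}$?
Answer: $\frac{378415754603}{197211763395540} \approx 0.0019188$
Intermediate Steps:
$n{\left(t \right)} = 2 + t^{2} + t^{3}$ ($n{\left(t \right)} = \left(t^{2} + t^{2} t\right) + 2 = \left(t^{2} + t^{3}\right) + 2 = 2 + t^{2} + t^{3}$)
$\frac{30553 \frac{1}{-39778}}{\left(-18\right) 15 \cdot 9} + \frac{13080}{n{\left(201 \right)}} = \frac{30553 \frac{1}{-39778}}{\left(-18\right) 15 \cdot 9} + \frac{13080}{2 + 201^{2} + 201^{3}} = \frac{30553 \left(- \frac{1}{39778}\right)}{\left(-270\right) 9} + \frac{13080}{2 + 40401 + 8120601} = - \frac{30553}{39778 \left(-2430\right)} + \frac{13080}{8161004} = \left(- \frac{30553}{39778}\right) \left(- \frac{1}{2430}\right) + 13080 \cdot \frac{1}{8161004} = \frac{30553}{96660540} + \frac{3270}{2040251} = \frac{378415754603}{197211763395540}$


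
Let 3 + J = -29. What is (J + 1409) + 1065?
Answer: 2442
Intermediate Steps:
J = -32 (J = -3 - 29 = -32)
(J + 1409) + 1065 = (-32 + 1409) + 1065 = 1377 + 1065 = 2442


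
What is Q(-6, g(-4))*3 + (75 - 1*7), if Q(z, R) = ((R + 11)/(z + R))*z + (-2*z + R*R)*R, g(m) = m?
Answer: -1277/5 ≈ -255.40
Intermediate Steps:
Q(z, R) = R*(R² - 2*z) + z*(11 + R)/(R + z) (Q(z, R) = ((11 + R)/(R + z))*z + (-2*z + R²)*R = ((11 + R)/(R + z))*z + (R² - 2*z)*R = z*(11 + R)/(R + z) + R*(R² - 2*z) = R*(R² - 2*z) + z*(11 + R)/(R + z))
Q(-6, g(-4))*3 + (75 - 1*7) = (((-4)⁴ + 11*(-6) - 4*(-6) - 6*(-4)³ - 2*(-4)*(-6)² - 2*(-6)*(-4)²)/(-4 - 6))*3 + (75 - 1*7) = ((256 - 66 + 24 - 6*(-64) - 2*(-4)*36 - 2*(-6)*16)/(-10))*3 + (75 - 7) = -(256 - 66 + 24 + 384 + 288 + 192)/10*3 + 68 = -⅒*1078*3 + 68 = -539/5*3 + 68 = -1617/5 + 68 = -1277/5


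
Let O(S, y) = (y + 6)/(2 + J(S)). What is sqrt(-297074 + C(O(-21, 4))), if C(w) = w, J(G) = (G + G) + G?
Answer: 2*I*sqrt(276353241)/61 ≈ 545.04*I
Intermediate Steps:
J(G) = 3*G (J(G) = 2*G + G = 3*G)
O(S, y) = (6 + y)/(2 + 3*S) (O(S, y) = (y + 6)/(2 + 3*S) = (6 + y)/(2 + 3*S))
sqrt(-297074 + C(O(-21, 4))) = sqrt(-297074 + (6 + 4)/(2 + 3*(-21))) = sqrt(-297074 + 10/(2 - 63)) = sqrt(-297074 + 10/(-61)) = sqrt(-297074 - 1/61*10) = sqrt(-297074 - 10/61) = sqrt(-18121524/61) = 2*I*sqrt(276353241)/61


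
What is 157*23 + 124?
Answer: 3735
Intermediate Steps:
157*23 + 124 = 3611 + 124 = 3735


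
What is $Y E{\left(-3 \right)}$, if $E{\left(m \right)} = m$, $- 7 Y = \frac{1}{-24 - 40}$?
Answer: $- \frac{3}{448} \approx -0.0066964$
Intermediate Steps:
$Y = \frac{1}{448}$ ($Y = - \frac{1}{7 \left(-24 - 40\right)} = - \frac{1}{7 \left(-64\right)} = \left(- \frac{1}{7}\right) \left(- \frac{1}{64}\right) = \frac{1}{448} \approx 0.0022321$)
$Y E{\left(-3 \right)} = \frac{1}{448} \left(-3\right) = - \frac{3}{448}$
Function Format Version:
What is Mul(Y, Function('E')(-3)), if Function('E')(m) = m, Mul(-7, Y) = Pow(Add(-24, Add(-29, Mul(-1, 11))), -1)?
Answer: Rational(-3, 448) ≈ -0.0066964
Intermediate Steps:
Y = Rational(1, 448) (Y = Mul(Rational(-1, 7), Pow(Add(-24, Add(-29, Mul(-1, 11))), -1)) = Mul(Rational(-1, 7), Pow(Add(-24, Add(-29, -11)), -1)) = Mul(Rational(-1, 7), Pow(Add(-24, -40), -1)) = Mul(Rational(-1, 7), Pow(-64, -1)) = Mul(Rational(-1, 7), Rational(-1, 64)) = Rational(1, 448) ≈ 0.0022321)
Mul(Y, Function('E')(-3)) = Mul(Rational(1, 448), -3) = Rational(-3, 448)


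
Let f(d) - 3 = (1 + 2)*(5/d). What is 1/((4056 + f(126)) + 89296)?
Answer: 42/3920915 ≈ 1.0712e-5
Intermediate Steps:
f(d) = 3 + 15/d (f(d) = 3 + (1 + 2)*(5/d) = 3 + 3*(5/d) = 3 + 15/d)
1/((4056 + f(126)) + 89296) = 1/((4056 + (3 + 15/126)) + 89296) = 1/((4056 + (3 + 15*(1/126))) + 89296) = 1/((4056 + (3 + 5/42)) + 89296) = 1/((4056 + 131/42) + 89296) = 1/(170483/42 + 89296) = 1/(3920915/42) = 42/3920915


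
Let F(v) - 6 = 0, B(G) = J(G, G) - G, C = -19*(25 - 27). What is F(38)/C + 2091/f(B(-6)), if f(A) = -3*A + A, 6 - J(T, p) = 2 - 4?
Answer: -39645/532 ≈ -74.521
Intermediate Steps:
J(T, p) = 8 (J(T, p) = 6 - (2 - 4) = 6 - 1*(-2) = 6 + 2 = 8)
C = 38 (C = -19*(-2) = 38)
B(G) = 8 - G
f(A) = -2*A
F(v) = 6 (F(v) = 6 + 0 = 6)
F(38)/C + 2091/f(B(-6)) = 6/38 + 2091/((-2*(8 - 1*(-6)))) = 6*(1/38) + 2091/((-2*(8 + 6))) = 3/19 + 2091/((-2*14)) = 3/19 + 2091/(-28) = 3/19 + 2091*(-1/28) = 3/19 - 2091/28 = -39645/532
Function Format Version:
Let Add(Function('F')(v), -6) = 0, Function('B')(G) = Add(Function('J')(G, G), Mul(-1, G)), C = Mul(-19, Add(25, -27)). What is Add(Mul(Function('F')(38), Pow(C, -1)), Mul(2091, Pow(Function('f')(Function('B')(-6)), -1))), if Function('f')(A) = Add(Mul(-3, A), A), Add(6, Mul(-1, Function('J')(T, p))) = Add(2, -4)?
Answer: Rational(-39645, 532) ≈ -74.521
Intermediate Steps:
Function('J')(T, p) = 8 (Function('J')(T, p) = Add(6, Mul(-1, Add(2, -4))) = Add(6, Mul(-1, -2)) = Add(6, 2) = 8)
C = 38 (C = Mul(-19, -2) = 38)
Function('B')(G) = Add(8, Mul(-1, G))
Function('f')(A) = Mul(-2, A)
Function('F')(v) = 6 (Function('F')(v) = Add(6, 0) = 6)
Add(Mul(Function('F')(38), Pow(C, -1)), Mul(2091, Pow(Function('f')(Function('B')(-6)), -1))) = Add(Mul(6, Pow(38, -1)), Mul(2091, Pow(Mul(-2, Add(8, Mul(-1, -6))), -1))) = Add(Mul(6, Rational(1, 38)), Mul(2091, Pow(Mul(-2, Add(8, 6)), -1))) = Add(Rational(3, 19), Mul(2091, Pow(Mul(-2, 14), -1))) = Add(Rational(3, 19), Mul(2091, Pow(-28, -1))) = Add(Rational(3, 19), Mul(2091, Rational(-1, 28))) = Add(Rational(3, 19), Rational(-2091, 28)) = Rational(-39645, 532)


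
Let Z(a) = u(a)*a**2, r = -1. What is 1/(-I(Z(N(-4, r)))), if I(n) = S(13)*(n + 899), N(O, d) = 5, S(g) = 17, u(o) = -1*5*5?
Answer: -1/4658 ≈ -0.00021468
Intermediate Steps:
u(o) = -25 (u(o) = -5*5 = -25)
Z(a) = -25*a**2
I(n) = 15283 + 17*n (I(n) = 17*(n + 899) = 17*(899 + n) = 15283 + 17*n)
1/(-I(Z(N(-4, r)))) = 1/(-(15283 + 17*(-25*5**2))) = 1/(-(15283 + 17*(-25*25))) = 1/(-(15283 + 17*(-625))) = 1/(-(15283 - 10625)) = 1/(-1*4658) = 1/(-4658) = -1/4658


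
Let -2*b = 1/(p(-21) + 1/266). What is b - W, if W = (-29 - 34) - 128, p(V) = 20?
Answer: 1016178/5321 ≈ 190.98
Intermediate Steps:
b = -133/5321 (b = -1/(2*(20 + 1/266)) = -1/(2*5321/266) = -1/2*266/5321 = -133/5321 ≈ -0.024995)
W = -191 (W = -63 - 128 = -191)
b - W = -133/5321 - 1*(-191) = -133/5321 + 191 = 1016178/5321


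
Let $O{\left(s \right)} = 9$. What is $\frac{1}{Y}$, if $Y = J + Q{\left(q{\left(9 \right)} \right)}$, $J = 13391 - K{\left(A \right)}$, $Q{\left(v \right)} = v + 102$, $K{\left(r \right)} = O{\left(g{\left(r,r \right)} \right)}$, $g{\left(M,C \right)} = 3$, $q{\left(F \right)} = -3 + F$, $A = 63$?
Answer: $\frac{1}{13490} \approx 7.4129 \cdot 10^{-5}$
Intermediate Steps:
$K{\left(r \right)} = 9$
$Q{\left(v \right)} = 102 + v$
$J = 13382$ ($J = 13391 - 9 = 13382$)
$Y = 13490$ ($Y = 13382 + \left(102 + \left(-3 + 9\right)\right) = 13382 + \left(102 + 6\right) = 13382 + 108 = 13490$)
$\frac{1}{Y} = \frac{1}{13490}$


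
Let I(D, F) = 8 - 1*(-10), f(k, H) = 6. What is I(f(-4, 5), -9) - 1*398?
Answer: -380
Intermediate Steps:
I(D, F) = 18 (I(D, F) = 8 + 10 = 18)
I(f(-4, 5), -9) - 1*398 = 18 - 1*398 = 18 - 398 = -380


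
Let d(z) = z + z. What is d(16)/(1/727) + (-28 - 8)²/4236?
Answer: 8212300/353 ≈ 23264.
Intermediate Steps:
d(z) = 2*z
d(16)/(1/727) + (-28 - 8)²/4236 = (2*16)/(1/727) + (-28 - 8)²/4236 = 32/(1/727) + (-36)²*(1/4236) = 32*727 + 1296*(1/4236) = 23264 + 108/353 = 8212300/353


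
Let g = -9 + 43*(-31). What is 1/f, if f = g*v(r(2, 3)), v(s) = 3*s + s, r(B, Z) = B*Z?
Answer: -1/32208 ≈ -3.1048e-5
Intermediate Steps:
v(s) = 4*s
g = -1342 (g = -9 - 1333 = -1342)
f = -32208 (f = -5368*2*3 = -5368*6 = -1342*24 = -32208)
1/f = 1/(-32208) = -1/32208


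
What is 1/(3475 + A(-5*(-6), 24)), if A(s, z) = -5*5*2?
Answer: 1/3425 ≈ 0.00029197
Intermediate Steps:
A(s, z) = -50 (A(s, z) = -25*2 = -50)
1/(3475 + A(-5*(-6), 24)) = 1/(3475 - 50) = 1/3425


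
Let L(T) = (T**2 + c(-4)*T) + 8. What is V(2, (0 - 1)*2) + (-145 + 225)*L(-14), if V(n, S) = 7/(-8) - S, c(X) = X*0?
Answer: 130569/8 ≈ 16321.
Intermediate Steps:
c(X) = 0
V(n, S) = -7/8 - S (V(n, S) = 7*(-1/8) - S = -7/8 - S)
L(T) = 8 + T**2 (L(T) = (T**2 + 0*T) + 8 = (T**2 + 0) + 8 = T**2 + 8 = 8 + T**2)
V(2, (0 - 1)*2) + (-145 + 225)*L(-14) = (-7/8 - (0 - 1)*2) + (-145 + 225)*(8 + (-14)**2) = (-7/8 - (-1)*2) + 80*(8 + 196) = (-7/8 - 1*(-2)) + 80*204 = (-7/8 + 2) + 16320 = 9/8 + 16320 = 130569/8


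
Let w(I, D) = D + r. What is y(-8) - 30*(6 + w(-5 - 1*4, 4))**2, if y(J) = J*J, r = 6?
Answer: -7616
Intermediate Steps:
w(I, D) = 6 + D (w(I, D) = D + 6 = 6 + D)
y(J) = J**2
y(-8) - 30*(6 + w(-5 - 1*4, 4))**2 = (-8)**2 - 30*(6 + (6 + 4))**2 = 64 - 30*(6 + 10)**2 = 64 - 30*16**2 = 64 - 30*256 = 64 - 7680 = -7616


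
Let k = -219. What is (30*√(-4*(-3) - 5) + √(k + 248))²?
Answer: 6329 + 60*√203 ≈ 7183.9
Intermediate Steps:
(30*√(-4*(-3) - 5) + √(k + 248))² = (30*√(-4*(-3) - 5) + √(-219 + 248))² = (30*√(12 - 5) + √29)² = (30*√7 + √29)² = (√29 + 30*√7)²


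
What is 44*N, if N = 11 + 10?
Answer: 924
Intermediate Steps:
N = 21
44*N = 44*21 = 924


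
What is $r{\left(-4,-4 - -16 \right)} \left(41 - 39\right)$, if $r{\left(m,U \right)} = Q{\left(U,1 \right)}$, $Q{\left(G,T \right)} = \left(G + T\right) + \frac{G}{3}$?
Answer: $34$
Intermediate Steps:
$Q{\left(G,T \right)} = T + \frac{4 G}{3}$ ($Q{\left(G,T \right)} = \left(G + T\right) + G \frac{1}{3} = \left(G + T\right) + \frac{G}{3} = T + \frac{4 G}{3}$)
$r{\left(m,U \right)} = 1 + \frac{4 U}{3}$
$r{\left(-4,-4 - -16 \right)} \left(41 - 39\right) = \left(1 + \frac{4 \left(-4 - -16\right)}{3}\right) \left(41 - 39\right) = \left(1 + \frac{4 \left(-4 + 16\right)}{3}\right) 2 = \left(1 + \frac{4}{3} \cdot 12\right) 2 = \left(1 + 16\right) 2 = 17 \cdot 2 = 34$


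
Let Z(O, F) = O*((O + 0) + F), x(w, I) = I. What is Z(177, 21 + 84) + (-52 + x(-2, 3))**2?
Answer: 52315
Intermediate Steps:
Z(O, F) = O*(F + O) (Z(O, F) = O*(O + F) = O*(F + O))
Z(177, 21 + 84) + (-52 + x(-2, 3))**2 = 177*((21 + 84) + 177) + (-52 + 3)**2 = 177*(105 + 177) + (-49)**2 = 177*282 + 2401 = 49914 + 2401 = 52315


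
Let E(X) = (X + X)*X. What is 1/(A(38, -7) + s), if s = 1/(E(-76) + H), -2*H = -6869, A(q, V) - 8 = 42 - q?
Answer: 29973/359678 ≈ 0.083333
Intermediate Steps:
A(q, V) = 50 - q (A(q, V) = 8 + (42 - q) = 50 - q)
E(X) = 2*X² (E(X) = (2*X)*X = 2*X²)
H = 6869/2 (H = -½*(-6869) = 6869/2 ≈ 3434.5)
s = 2/29973 (s = 1/(2*(-76)² + 6869/2) = 1/(2*5776 + 6869/2) = 1/(11552 + 6869/2) = 1/(29973/2) = 2/29973 ≈ 6.6727e-5)
1/(A(38, -7) + s) = 1/((50 - 1*38) + 2/29973) = 1/((50 - 38) + 2/29973) = 1/(12 + 2/29973) = 1/(359678/29973) = 29973/359678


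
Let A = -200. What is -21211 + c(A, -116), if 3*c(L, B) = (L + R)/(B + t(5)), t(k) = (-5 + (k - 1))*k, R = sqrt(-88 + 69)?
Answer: -7699393/363 - I*sqrt(19)/363 ≈ -21210.0 - 0.012008*I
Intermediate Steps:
R = I*sqrt(19) (R = sqrt(-19) = I*sqrt(19) ≈ 4.3589*I)
t(k) = k*(-6 + k) (t(k) = (-5 + (-1 + k))*k = (-6 + k)*k = k*(-6 + k))
c(L, B) = (L + I*sqrt(19))/(3*(-5 + B)) (c(L, B) = ((L + I*sqrt(19))/(B + 5*(-6 + 5)))/3 = ((L + I*sqrt(19))/(B + 5*(-1)))/3 = ((L + I*sqrt(19))/(B - 5))/3 = ((L + I*sqrt(19))/(-5 + B))/3 = (L + I*sqrt(19))/(3*(-5 + B)))
-21211 + c(A, -116) = -21211 + (-200 + I*sqrt(19))/(3*(-5 - 116)) = -21211 + (1/3)*(-200 + I*sqrt(19))/(-121) = -21211 + (1/3)*(-1/121)*(-200 + I*sqrt(19)) = -21211 + (200/363 - I*sqrt(19)/363) = -7699393/363 - I*sqrt(19)/363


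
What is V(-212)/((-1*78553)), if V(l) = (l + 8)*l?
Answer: -43248/78553 ≈ -0.55056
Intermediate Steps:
V(l) = l*(8 + l) (V(l) = (8 + l)*l = l*(8 + l))
V(-212)/((-1*78553)) = (-212*(8 - 212))/((-1*78553)) = -212*(-204)/(-78553) = 43248*(-1/78553) = -43248/78553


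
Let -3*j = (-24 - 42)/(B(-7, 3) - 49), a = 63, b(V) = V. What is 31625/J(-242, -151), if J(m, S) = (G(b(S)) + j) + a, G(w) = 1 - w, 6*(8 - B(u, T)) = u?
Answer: 7558375/51253 ≈ 147.47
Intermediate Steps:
B(u, T) = 8 - u/6
j = -132/239 (j = -(-24 - 42)/(3*((8 - ⅙*(-7)) - 49)) = -(-22)/((8 + 7/6) - 49) = -(-22)/(55/6 - 49) = -(-22)/(-239/6) = -(-22)*(-6)/239 = -⅓*396/239 = -132/239 ≈ -0.55230)
J(m, S) = 15164/239 - S (J(m, S) = ((1 - S) - 132/239) + 63 = (107/239 - S) + 63 = 15164/239 - S)
31625/J(-242, -151) = 31625/(15164/239 - 1*(-151)) = 31625/(15164/239 + 151) = 31625/(51253/239) = 31625*(239/51253) = 7558375/51253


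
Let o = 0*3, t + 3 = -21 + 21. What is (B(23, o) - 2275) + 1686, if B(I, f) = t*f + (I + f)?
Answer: -566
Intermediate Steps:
t = -3 (t = -3 + (-21 + 21) = -3 + 0 = -3)
o = 0
B(I, f) = I - 2*f (B(I, f) = -3*f + (I + f) = I - 2*f)
(B(23, o) - 2275) + 1686 = ((23 - 2*0) - 2275) + 1686 = ((23 + 0) - 2275) + 1686 = (23 - 2275) + 1686 = -2252 + 1686 = -566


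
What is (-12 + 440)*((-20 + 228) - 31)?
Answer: 75756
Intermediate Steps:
(-12 + 440)*((-20 + 228) - 31) = 428*(208 - 31) = 428*177 = 75756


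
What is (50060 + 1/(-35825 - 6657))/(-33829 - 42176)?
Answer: -708882973/1076281470 ≈ -0.65864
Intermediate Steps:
(50060 + 1/(-35825 - 6657))/(-33829 - 42176) = (50060 + 1/(-42482))/(-76005) = (50060 - 1/42482)*(-1/76005) = (2126648919/42482)*(-1/76005) = -708882973/1076281470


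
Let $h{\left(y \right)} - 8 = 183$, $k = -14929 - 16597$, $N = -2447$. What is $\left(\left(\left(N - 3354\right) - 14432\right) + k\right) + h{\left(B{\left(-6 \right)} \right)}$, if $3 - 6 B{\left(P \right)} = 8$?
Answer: $-51568$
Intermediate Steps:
$k = -31526$
$B{\left(P \right)} = - \frac{5}{6}$ ($B{\left(P \right)} = \frac{1}{2} - \frac{4}{3} = - \frac{5}{6}$)
$h{\left(y \right)} = 191$ ($h{\left(y \right)} = 8 + 183 = 191$)
$\left(\left(\left(N - 3354\right) - 14432\right) + k\right) + h{\left(B{\left(-6 \right)} \right)} = \left(\left(\left(-2447 - 3354\right) - 14432\right) - 31526\right) + 191 = \left(\left(-5801 - 14432\right) - 31526\right) + 191 = \left(-20233 - 31526\right) + 191 = -51759 + 191 = -51568$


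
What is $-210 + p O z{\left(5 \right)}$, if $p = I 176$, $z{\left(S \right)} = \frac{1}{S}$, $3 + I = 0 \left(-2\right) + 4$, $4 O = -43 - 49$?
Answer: $- \frac{5098}{5} \approx -1019.6$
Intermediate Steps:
$O = -23$ ($O = \frac{-43 - 49}{4} = \frac{1}{4} \left(-92\right) = -23$)
$I = 1$ ($I = -3 + \left(0 \left(-2\right) + 4\right) = -3 + \left(0 + 4\right) = -3 + 4 = 1$)
$p = 176$ ($p = 1 \cdot 176 = 176$)
$-210 + p O z{\left(5 \right)} = -210 + 176 \left(- \frac{23}{5}\right) = -210 - \frac{4048}{5} = - \frac{5098}{5}$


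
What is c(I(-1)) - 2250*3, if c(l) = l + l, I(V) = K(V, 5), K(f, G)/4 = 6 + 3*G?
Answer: -6582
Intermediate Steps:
K(f, G) = 24 + 12*G (K(f, G) = 4*(6 + 3*G) = 24 + 12*G)
I(V) = 84 (I(V) = 24 + 12*5 = 24 + 60 = 84)
c(l) = 2*l
c(I(-1)) - 2250*3 = 2*84 - 2250*3 = 168 - 225*30 = 168 - 6750 = -6582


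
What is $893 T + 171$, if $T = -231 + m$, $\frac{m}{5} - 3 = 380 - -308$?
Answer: $2879203$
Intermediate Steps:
$m = 3455$ ($m = 15 + 5 \left(380 - -308\right) = 15 + 5 \left(380 + 308\right) = 15 + 5 \cdot 688 = 15 + 3440 = 3455$)
$T = 3224$ ($T = -231 + 3455 = 3224$)
$893 T + 171 = 893 \cdot 3224 + 171 = 2879032 + 171 = 2879203$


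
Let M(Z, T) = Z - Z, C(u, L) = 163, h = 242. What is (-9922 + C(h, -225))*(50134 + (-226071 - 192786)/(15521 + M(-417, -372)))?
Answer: -7589681229363/15521 ≈ -4.8899e+8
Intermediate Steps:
M(Z, T) = 0
(-9922 + C(h, -225))*(50134 + (-226071 - 192786)/(15521 + M(-417, -372))) = (-9922 + 163)*(50134 + (-226071 - 192786)/(15521 + 0)) = -9759*(50134 - 418857/15521) = -9759*777710957/15521 = -7589681229363/15521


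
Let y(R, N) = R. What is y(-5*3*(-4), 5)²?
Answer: 3600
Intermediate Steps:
y(-5*3*(-4), 5)² = (-5*3*(-4))² = (-15*(-4))² = 60² = 3600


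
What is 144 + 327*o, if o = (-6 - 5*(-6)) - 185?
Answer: -52503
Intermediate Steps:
o = -161 (o = (-6 + 30) - 185 = 24 - 185 = -161)
144 + 327*o = 144 + 327*(-161) = 144 - 52647 = -52503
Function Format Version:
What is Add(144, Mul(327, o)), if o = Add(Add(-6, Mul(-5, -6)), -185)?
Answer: -52503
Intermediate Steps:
o = -161 (o = Add(Add(-6, 30), -185) = Add(24, -185) = -161)
Add(144, Mul(327, o)) = Add(144, Mul(327, -161)) = Add(144, -52647) = -52503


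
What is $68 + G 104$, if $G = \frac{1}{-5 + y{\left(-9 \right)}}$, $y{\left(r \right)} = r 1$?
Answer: $\frac{424}{7} \approx 60.571$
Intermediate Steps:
$y{\left(r \right)} = r$
$G = - \frac{1}{14}$ ($G = \frac{1}{-5 - 9} = \frac{1}{-14} = - \frac{1}{14} \approx -0.071429$)
$68 + G 104 = 68 - \frac{52}{7} = \frac{424}{7}$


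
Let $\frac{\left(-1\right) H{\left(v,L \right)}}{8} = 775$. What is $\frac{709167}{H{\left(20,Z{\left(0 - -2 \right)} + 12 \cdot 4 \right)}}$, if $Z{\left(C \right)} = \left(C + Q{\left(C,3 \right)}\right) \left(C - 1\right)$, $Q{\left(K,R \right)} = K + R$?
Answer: $- \frac{709167}{6200} \approx -114.38$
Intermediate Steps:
$Z{\left(C \right)} = \left(-1 + C\right) \left(3 + 2 C\right)$ ($Z{\left(C \right)} = \left(C + \left(C + 3\right)\right) \left(C - 1\right) = \left(C + \left(3 + C\right)\right) \left(-1 + C\right) = \left(3 + 2 C\right) \left(-1 + C\right) = \left(-1 + C\right) \left(3 + 2 C\right)$)
$H{\left(v,L \right)} = -6200$ ($H{\left(v,L \right)} = \left(-8\right) 775 = -6200$)
$\frac{709167}{H{\left(20,Z{\left(0 - -2 \right)} + 12 \cdot 4 \right)}} = \frac{709167}{-6200} = 709167 \left(- \frac{1}{6200}\right) = - \frac{709167}{6200}$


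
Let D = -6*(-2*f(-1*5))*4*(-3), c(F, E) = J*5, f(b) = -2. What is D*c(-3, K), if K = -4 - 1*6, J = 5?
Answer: 7200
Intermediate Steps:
K = -10 (K = -4 - 6 = -10)
c(F, E) = 25 (c(F, E) = 5*5 = 25)
D = 288 (D = -6*(-2*(-2))*4*(-3) = -24*4*(-3) = -6*16*(-3) = -96*(-3) = 288)
D*c(-3, K) = 288*25 = 7200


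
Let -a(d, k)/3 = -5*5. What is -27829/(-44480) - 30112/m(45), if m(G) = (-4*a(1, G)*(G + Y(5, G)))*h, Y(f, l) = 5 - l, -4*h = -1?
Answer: 269963527/3336000 ≈ 80.924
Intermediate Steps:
h = ¼ (h = -¼*(-1) = ¼ ≈ 0.25000)
a(d, k) = 75 (a(d, k) = -(-15)*5 = -3*(-25) = 75)
m(G) = -375 (m(G) = -300*(G + (5 - G))*(¼) = -300*5*(¼) = -4*375*(¼) = -1500*¼ = -375)
-27829/(-44480) - 30112/m(45) = -27829/(-44480) - 30112/(-375) = -27829*(-1/44480) - 30112*(-1/375) = 27829/44480 + 30112/375 = 269963527/3336000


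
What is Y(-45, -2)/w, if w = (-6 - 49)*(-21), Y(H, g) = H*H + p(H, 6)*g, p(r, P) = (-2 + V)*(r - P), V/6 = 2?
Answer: 29/11 ≈ 2.6364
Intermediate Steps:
V = 12 (V = 6*2 = 12)
p(r, P) = -10*P + 10*r (p(r, P) = (-2 + 12)*(r - P) = 10*(r - P) = -10*P + 10*r)
Y(H, g) = H² + g*(-60 + 10*H) (Y(H, g) = H*H + (-10*6 + 10*H)*g = H² + (-60 + 10*H)*g = H² + g*(-60 + 10*H))
w = 1155 (w = -55*(-21) = 1155)
Y(-45, -2)/w = ((-45)² + 10*(-2)*(-6 - 45))/1155 = (2025 + 10*(-2)*(-51))*(1/1155) = (2025 + 1020)*(1/1155) = 3045*(1/1155) = 29/11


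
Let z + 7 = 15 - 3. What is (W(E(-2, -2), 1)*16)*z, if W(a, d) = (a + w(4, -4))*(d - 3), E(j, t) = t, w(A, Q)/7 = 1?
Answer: -800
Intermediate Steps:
w(A, Q) = 7 (w(A, Q) = 7*1 = 7)
z = 5 (z = -7 + (15 - 3) = -7 + 12 = 5)
W(a, d) = (-3 + d)*(7 + a) (W(a, d) = (a + 7)*(d - 3) = (7 + a)*(-3 + d) = (-3 + d)*(7 + a))
(W(E(-2, -2), 1)*16)*z = ((-21 - 3*(-2) + 7*1 - 2*1)*16)*5 = ((-21 + 6 + 7 - 2)*16)*5 = -10*16*5 = -160*5 = -800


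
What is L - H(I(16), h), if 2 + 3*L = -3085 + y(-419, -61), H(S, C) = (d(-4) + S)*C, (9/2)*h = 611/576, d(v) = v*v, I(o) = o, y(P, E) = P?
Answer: -95273/81 ≈ -1176.2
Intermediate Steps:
d(v) = v²
h = 611/2592 (h = 2*(611/576)/9 = 2*(611*(1/576))/9 = (2/9)*(611/576) = 611/2592 ≈ 0.23573)
H(S, C) = C*(16 + S) (H(S, C) = ((-4)² + S)*C = (16 + S)*C = C*(16 + S))
L = -3506/3 (L = -⅔ + (-3085 - 419)/3 = -⅔ + (⅓)*(-3504) = -⅔ - 1168 = -3506/3 ≈ -1168.7)
L - H(I(16), h) = -3506/3 - 611*(16 + 16)/2592 = -3506/3 - 611*32/2592 = -3506/3 - 1*611/81 = -3506/3 - 611/81 = -95273/81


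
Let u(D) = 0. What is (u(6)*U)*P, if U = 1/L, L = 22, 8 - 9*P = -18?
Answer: 0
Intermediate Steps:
P = 26/9 (P = 8/9 - ⅑*(-18) = 8/9 + 2 = 26/9 ≈ 2.8889)
U = 1/22 ≈ 0.045455
(u(6)*U)*P = (0*(1/22))*(26/9) = 0*(26/9) = 0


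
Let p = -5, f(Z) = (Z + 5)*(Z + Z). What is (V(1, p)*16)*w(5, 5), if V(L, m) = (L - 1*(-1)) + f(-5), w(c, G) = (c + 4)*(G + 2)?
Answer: 2016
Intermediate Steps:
f(Z) = 2*Z*(5 + Z) (f(Z) = (5 + Z)*(2*Z) = 2*Z*(5 + Z))
w(c, G) = (2 + G)*(4 + c) (w(c, G) = (4 + c)*(2 + G) = (2 + G)*(4 + c))
V(L, m) = 1 + L (V(L, m) = (L - 1*(-1)) + 2*(-5)*(5 - 5) = (L + 1) + 2*(-5)*0 = (1 + L) + 0 = 1 + L)
(V(1, p)*16)*w(5, 5) = ((1 + 1)*16)*(8 + 2*5 + 4*5 + 5*5) = (2*16)*(8 + 10 + 20 + 25) = 32*63 = 2016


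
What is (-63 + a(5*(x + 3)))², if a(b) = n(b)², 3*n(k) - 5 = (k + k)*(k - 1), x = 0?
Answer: 32420883364/81 ≈ 4.0026e+8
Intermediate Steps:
n(k) = 5/3 + 2*k*(-1 + k)/3 (n(k) = 5/3 + ((k + k)*(k - 1))/3 = 5/3 + ((2*k)*(-1 + k))/3 = 5/3 + (2*k*(-1 + k))/3 = 5/3 + 2*k*(-1 + k)/3)
a(b) = (5/3 - 2*b/3 + 2*b²/3)²
(-63 + a(5*(x + 3)))² = (-63 + (5 - 10*(0 + 3) + 2*(5*(0 + 3))²)²/9)² = (-63 + (5 - 10*3 + 2*(5*3)²)²/9)² = (-63 + (5 - 2*15 + 2*15²)²/9)² = (-63 + (5 - 30 + 2*225)²/9)² = (-63 + (5 - 30 + 450)²/9)² = (-63 + (⅑)*425²)² = (-63 + (⅑)*180625)² = (-63 + 180625/9)² = (180058/9)² = 32420883364/81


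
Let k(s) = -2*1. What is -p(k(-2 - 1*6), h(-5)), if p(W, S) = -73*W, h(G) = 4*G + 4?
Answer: -146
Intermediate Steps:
h(G) = 4 + 4*G
k(s) = -2
-p(k(-2 - 1*6), h(-5)) = -(-73)*(-2) = -1*146 = -146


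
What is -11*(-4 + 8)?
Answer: -44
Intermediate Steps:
-11*(-4 + 8) = -11*4 = -44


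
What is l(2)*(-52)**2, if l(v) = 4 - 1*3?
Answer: 2704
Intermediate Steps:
l(v) = 1 (l(v) = 4 - 3 = 1)
l(2)*(-52)**2 = 1*(-52)**2 = 1*2704 = 2704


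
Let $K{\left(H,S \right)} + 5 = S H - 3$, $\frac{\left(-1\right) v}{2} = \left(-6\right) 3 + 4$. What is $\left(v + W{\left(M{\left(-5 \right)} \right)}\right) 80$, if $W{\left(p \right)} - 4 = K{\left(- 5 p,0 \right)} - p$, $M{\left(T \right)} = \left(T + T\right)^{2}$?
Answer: $-6080$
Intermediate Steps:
$v = 28$ ($v = - 2 \left(\left(-6\right) 3 + 4\right) = - 2 \left(-18 + 4\right) = \left(-2\right) \left(-14\right) = 28$)
$K{\left(H,S \right)} = -8 + H S$ ($K{\left(H,S \right)} = -5 + \left(S H - 3\right) = -5 + \left(H S - 3\right) = -5 + \left(-3 + H S\right) = -8 + H S$)
$M{\left(T \right)} = 4 T^{2}$ ($M{\left(T \right)} = \left(2 T\right)^{2} = 4 T^{2}$)
$W{\left(p \right)} = -4 - p$ ($W{\left(p \right)} = 4 - \left(8 + p - - 5 p 0\right) = 4 - \left(8 + p\right) = -4 - p$)
$\left(v + W{\left(M{\left(-5 \right)} \right)}\right) 80 = \left(28 - \left(4 + 4 \left(-5\right)^{2}\right)\right) 80 = \left(28 - \left(4 + 4 \cdot 25\right)\right) 80 = \left(28 - 104\right) 80 = \left(-76\right) 80 = -6080$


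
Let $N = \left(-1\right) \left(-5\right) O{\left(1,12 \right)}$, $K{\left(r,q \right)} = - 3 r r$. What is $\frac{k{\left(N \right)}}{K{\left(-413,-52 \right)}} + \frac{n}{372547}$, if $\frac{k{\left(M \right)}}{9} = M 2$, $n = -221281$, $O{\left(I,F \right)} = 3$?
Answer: $- \frac{110137633}{185262301} \approx -0.5945$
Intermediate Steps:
$K{\left(r,q \right)} = - 3 r^{2}$
$N = 15$ ($N = \left(-1\right) \left(-5\right) 3 = 5 \cdot 3 = 15$)
$k{\left(M \right)} = 18 M$ ($k{\left(M \right)} = 9 M 2 = 9 \cdot 2 M = 18 M$)
$\frac{k{\left(N \right)}}{K{\left(-413,-52 \right)}} + \frac{n}{372547} = \frac{18 \cdot 15}{\left(-3\right) \left(-413\right)^{2}} - \frac{221281}{372547} = \frac{270}{\left(-3\right) 170569} - \frac{221281}{372547} = \frac{270}{-511707} - \frac{221281}{372547} = 270 \left(- \frac{1}{511707}\right) - \frac{221281}{372547} = - \frac{90}{170569} - \frac{221281}{372547} = - \frac{110137633}{185262301}$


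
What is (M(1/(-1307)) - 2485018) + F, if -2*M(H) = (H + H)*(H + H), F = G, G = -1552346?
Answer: -6896823015638/1708249 ≈ -4.0374e+6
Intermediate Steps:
F = -1552346
M(H) = -2*H² (M(H) = -(H + H)*(H + H)/2 = -2*H*2*H/2 = -2*H²)
(M(1/(-1307)) - 2485018) + F = (-2*(1/(-1307))² - 2485018) - 1552346 = (-2*(-1/1307)² - 2485018) - 1552346 = (-2*1/1708249 - 2485018) - 1552346 = (-2/1708249 - 2485018) - 1552346 = -4245029513484/1708249 - 1552346 = -6896823015638/1708249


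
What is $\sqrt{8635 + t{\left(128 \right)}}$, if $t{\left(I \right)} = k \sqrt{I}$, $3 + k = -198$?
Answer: $\sqrt{8635 - 1608 \sqrt{2}} \approx 79.755$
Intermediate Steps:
$k = -201$ ($k = -3 - 198 = -201$)
$t{\left(I \right)} = - 201 \sqrt{I}$
$\sqrt{8635 + t{\left(128 \right)}} = \sqrt{8635 - 201 \sqrt{128}} = \sqrt{8635 - 201 \cdot 8 \sqrt{2}} = \sqrt{8635 - 1608 \sqrt{2}}$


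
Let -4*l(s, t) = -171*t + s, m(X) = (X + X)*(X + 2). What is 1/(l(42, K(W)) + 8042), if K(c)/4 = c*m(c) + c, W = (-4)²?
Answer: 2/3173407 ≈ 6.3024e-7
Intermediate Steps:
m(X) = 2*X*(2 + X) (m(X) = (2*X)*(2 + X) = 2*X*(2 + X))
W = 16
K(c) = 4*c + 8*c²*(2 + c) (K(c) = 4*(c*(2*c*(2 + c)) + c) = 4*(2*c²*(2 + c) + c) = 4*(c + 2*c²*(2 + c)) = 4*c + 8*c²*(2 + c))
l(s, t) = -s/4 + 171*t/4 (l(s, t) = -(-171*t + s)/4 = -(s - 171*t)/4 = -s/4 + 171*t/4)
1/(l(42, K(W)) + 8042) = 1/((-¼*42 + 171*(4*16*(1 + 2*16*(2 + 16)))/4) + 8042) = 1/((-21/2 + 171*(4*16*(1 + 2*16*18))/4) + 8042) = 1/((-21/2 + 171*(4*16*(1 + 576))/4) + 8042) = 1/((-21/2 + 171*(4*16*577)/4) + 8042) = 1/((-21/2 + (171/4)*36928) + 8042) = 1/((-21/2 + 1578672) + 8042) = 1/(3157323/2 + 8042) = 1/(3173407/2) = 2/3173407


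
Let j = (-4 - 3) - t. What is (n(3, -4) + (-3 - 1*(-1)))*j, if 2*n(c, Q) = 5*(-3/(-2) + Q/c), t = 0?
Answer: 133/12 ≈ 11.083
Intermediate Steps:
j = -7 (j = (-4 - 3) - 1*0 = -7 + 0 = -7)
n(c, Q) = 15/4 + 5*Q/(2*c) (n(c, Q) = (5*(-3/(-2) + Q/c))/2 = (5*(-3*(-½) + Q/c))/2 = (5*(3/2 + Q/c))/2 = (15/2 + 5*Q/c)/2 = 15/4 + 5*Q/(2*c))
(n(3, -4) + (-3 - 1*(-1)))*j = ((5/4)*(2*(-4) + 3*3)/3 + (-3 - 1*(-1)))*(-7) = ((5/4)*(⅓)*(-8 + 9) + (-3 + 1))*(-7) = ((5/4)*(⅓)*1 - 2)*(-7) = (5/12 - 2)*(-7) = -19/12*(-7) = 133/12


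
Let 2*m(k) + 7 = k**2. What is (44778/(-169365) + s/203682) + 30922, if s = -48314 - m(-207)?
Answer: 118520332637621/3832955770 ≈ 30921.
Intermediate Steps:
m(k) = -7/2 + k**2/2
s = -69735 (s = -48314 - (-7/2 + (1/2)*(-207)**2) = -48314 - (-7/2 + (1/2)*42849) = -48314 - (-7/2 + 42849/2) = -48314 - 1*21421 = -48314 - 21421 = -69735)
(44778/(-169365) + s/203682) + 30922 = (44778/(-169365) - 69735/203682) + 30922 = (44778*(-1/169365) - 69735*1/203682) + 30922 = (-14926/56455 - 23245/67894) + 30922 = -2325682319/3832955770 + 30922 = 118520332637621/3832955770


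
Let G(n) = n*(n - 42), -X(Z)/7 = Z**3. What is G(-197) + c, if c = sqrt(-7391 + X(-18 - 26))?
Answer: 47083 + 3*sqrt(65433) ≈ 47850.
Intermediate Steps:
X(Z) = -7*Z**3
c = 3*sqrt(65433) (c = sqrt(-7391 - 7*(-18 - 26)**3) = sqrt(-7391 - 7*(-44)**3) = sqrt(-7391 - 7*(-85184)) = sqrt(-7391 + 596288) = sqrt(588897) = 3*sqrt(65433) ≈ 767.40)
G(n) = n*(-42 + n)
G(-197) + c = -197*(-42 - 197) + 3*sqrt(65433) = -197*(-239) + 3*sqrt(65433) = 47083 + 3*sqrt(65433)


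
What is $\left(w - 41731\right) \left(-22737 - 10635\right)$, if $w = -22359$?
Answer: $2138811480$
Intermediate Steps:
$\left(w - 41731\right) \left(-22737 - 10635\right) = \left(-22359 - 41731\right) \left(-22737 - 10635\right) = \left(-64090\right) \left(-33372\right) = 2138811480$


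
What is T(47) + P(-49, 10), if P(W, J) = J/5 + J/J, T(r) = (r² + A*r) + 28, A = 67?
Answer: 5389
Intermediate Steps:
T(r) = 28 + r² + 67*r (T(r) = (r² + 67*r) + 28 = 28 + r² + 67*r)
P(W, J) = 1 + J/5 (P(W, J) = J*(⅕) + 1 = J/5 + 1 = 1 + J/5)
T(47) + P(-49, 10) = (28 + 47² + 67*47) + (1 + (⅕)*10) = (28 + 2209 + 3149) + (1 + 2) = 5386 + 3 = 5389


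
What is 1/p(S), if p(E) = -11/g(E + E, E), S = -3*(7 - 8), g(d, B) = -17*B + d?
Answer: 45/11 ≈ 4.0909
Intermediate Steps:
g(d, B) = d - 17*B
S = 3 (S = -3*(-1) = 3)
p(E) = 11/(15*E) (p(E) = -11/((E + E) - 17*E) = -11/(2*E - 17*E) = -11*(-1/(15*E)) = -(-11)/(15*E) = 11/(15*E))
1/p(S) = 1/((11/15)/3) = 1/((11/15)*(⅓)) = 1/(11/45) = 45/11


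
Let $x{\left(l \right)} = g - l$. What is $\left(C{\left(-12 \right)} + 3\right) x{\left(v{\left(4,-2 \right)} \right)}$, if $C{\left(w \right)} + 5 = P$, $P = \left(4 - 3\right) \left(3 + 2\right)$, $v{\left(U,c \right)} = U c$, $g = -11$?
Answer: $-9$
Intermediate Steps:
$x{\left(l \right)} = -11 - l$
$P = 5$ ($P = 1 \cdot 5 = 5$)
$C{\left(w \right)} = 0$ ($C{\left(w \right)} = -5 + 5 = 0$)
$\left(C{\left(-12 \right)} + 3\right) x{\left(v{\left(4,-2 \right)} \right)} = \left(0 + 3\right) \left(-11 - 4 \left(-2\right)\right) = 3 \left(-11 - -8\right) = 3 \left(-11 + 8\right) = 3 \left(-3\right) = -9$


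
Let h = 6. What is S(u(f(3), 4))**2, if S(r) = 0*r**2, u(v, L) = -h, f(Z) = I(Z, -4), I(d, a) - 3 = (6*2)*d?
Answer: 0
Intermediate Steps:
I(d, a) = 3 + 12*d (I(d, a) = 3 + (6*2)*d = 3 + 12*d)
f(Z) = 3 + 12*Z
u(v, L) = -6 (u(v, L) = -1*6 = -6)
S(r) = 0
S(u(f(3), 4))**2 = 0**2 = 0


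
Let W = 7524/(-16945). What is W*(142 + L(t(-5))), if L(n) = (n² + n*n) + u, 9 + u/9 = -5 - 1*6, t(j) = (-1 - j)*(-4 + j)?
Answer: -19216296/16945 ≈ -1134.0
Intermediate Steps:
u = -180 (u = -81 + 9*(-5 - 1*6) = -81 + 9*(-5 - 6) = -81 + 9*(-11) = -81 - 99 = -180)
L(n) = -180 + 2*n² (L(n) = (n² + n*n) - 180 = (n² + n²) - 180 = 2*n² - 180 = -180 + 2*n²)
W = -7524/16945 (W = 7524*(-1/16945) = -7524/16945 ≈ -0.44402)
W*(142 + L(t(-5))) = -7524*(142 + (-180 + 2*(4 - 1*(-5)² + 3*(-5))²))/16945 = -7524*(142 + (-180 + 2*(4 - 1*25 - 15)²))/16945 = -7524*(142 + (-180 + 2*(4 - 25 - 15)²))/16945 = -7524*(142 + (-180 + 2*(-36)²))/16945 = -7524*(142 + (-180 + 2*1296))/16945 = -7524*(142 + (-180 + 2592))/16945 = -7524*(142 + 2412)/16945 = -7524/16945*2554 = -19216296/16945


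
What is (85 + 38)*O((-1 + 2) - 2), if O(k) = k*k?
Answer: 123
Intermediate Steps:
O(k) = k²
(85 + 38)*O((-1 + 2) - 2) = (85 + 38)*((-1 + 2) - 2)² = 123*(1 - 2)² = 123*(-1)² = 123*1 = 123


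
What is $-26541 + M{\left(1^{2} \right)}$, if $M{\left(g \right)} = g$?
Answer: $-26540$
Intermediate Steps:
$-26541 + M{\left(1^{2} \right)} = -26541 + 1^{2} = -26541 + 1 = -26540$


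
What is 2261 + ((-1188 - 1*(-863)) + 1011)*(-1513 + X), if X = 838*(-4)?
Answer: -3335129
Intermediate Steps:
X = -3352
2261 + ((-1188 - 1*(-863)) + 1011)*(-1513 + X) = 2261 + ((-1188 - 1*(-863)) + 1011)*(-1513 - 3352) = 2261 + ((-1188 + 863) + 1011)*(-4865) = 2261 + (-325 + 1011)*(-4865) = 2261 + 686*(-4865) = 2261 - 3337390 = -3335129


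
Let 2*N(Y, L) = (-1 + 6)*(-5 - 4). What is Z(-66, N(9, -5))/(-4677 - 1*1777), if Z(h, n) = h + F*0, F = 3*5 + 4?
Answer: 33/3227 ≈ 0.010226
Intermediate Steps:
F = 19 (F = 15 + 4 = 19)
N(Y, L) = -45/2 (N(Y, L) = ((-1 + 6)*(-5 - 4))/2 = (5*(-9))/2 = (1/2)*(-45) = -45/2)
Z(h, n) = h (Z(h, n) = h + 19*0 = h + 0 = h)
Z(-66, N(9, -5))/(-4677 - 1*1777) = -66/(-4677 - 1*1777) = -66/(-4677 - 1777) = -66/(-6454) = -66*(-1/6454) = 33/3227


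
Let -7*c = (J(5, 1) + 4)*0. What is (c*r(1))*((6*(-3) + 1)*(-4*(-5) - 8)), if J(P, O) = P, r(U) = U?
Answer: 0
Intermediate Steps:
c = 0 (c = -(5 + 4)*0/7 = -9*0/7 = -⅐*0 = 0)
(c*r(1))*((6*(-3) + 1)*(-4*(-5) - 8)) = (0*1)*((6*(-3) + 1)*(-4*(-5) - 8)) = 0*((-18 + 1)*(20 - 8)) = 0*(-17*12) = 0*(-204) = 0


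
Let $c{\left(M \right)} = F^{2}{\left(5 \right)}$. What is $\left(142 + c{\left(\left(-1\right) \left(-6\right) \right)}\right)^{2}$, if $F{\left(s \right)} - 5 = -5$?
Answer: $20164$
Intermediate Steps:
$F{\left(s \right)} = 0$ ($F{\left(s \right)} = 5 - 5 = 0$)
$c{\left(M \right)} = 0$ ($c{\left(M \right)} = 0^{2} = 0$)
$\left(142 + c{\left(\left(-1\right) \left(-6\right) \right)}\right)^{2} = \left(142 + 0\right)^{2} = 142^{2} = 20164$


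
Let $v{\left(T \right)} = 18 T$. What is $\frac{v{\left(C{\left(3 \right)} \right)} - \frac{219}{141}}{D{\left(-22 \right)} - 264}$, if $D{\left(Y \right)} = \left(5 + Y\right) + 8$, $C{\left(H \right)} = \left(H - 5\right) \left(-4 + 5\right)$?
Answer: $\frac{1765}{12831} \approx 0.13756$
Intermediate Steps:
$C{\left(H \right)} = -5 + H$ ($C{\left(H \right)} = \left(-5 + H\right) 1 = -5 + H$)
$D{\left(Y \right)} = 13 + Y$
$\frac{v{\left(C{\left(3 \right)} \right)} - \frac{219}{141}}{D{\left(-22 \right)} - 264} = \frac{18 \left(-5 + 3\right) - \frac{219}{141}}{\left(13 - 22\right) - 264} = \frac{18 \left(-2\right) - \frac{73}{47}}{-9 - 264} = \frac{-36 - \frac{73}{47}}{-273} = \left(- \frac{1765}{47}\right) \left(- \frac{1}{273}\right) = \frac{1765}{12831}$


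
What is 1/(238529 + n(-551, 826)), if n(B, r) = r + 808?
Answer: 1/240163 ≈ 4.1638e-6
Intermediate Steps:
n(B, r) = 808 + r
1/(238529 + n(-551, 826)) = 1/(238529 + (808 + 826)) = 1/(238529 + 1634) = 1/240163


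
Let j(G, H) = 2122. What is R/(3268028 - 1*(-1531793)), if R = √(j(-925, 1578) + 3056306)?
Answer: 2*√764607/4799821 ≈ 0.00036435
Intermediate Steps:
R = 2*√764607 (R = √(2122 + 3056306) = √3058428 = 2*√764607 ≈ 1748.8)
R/(3268028 - 1*(-1531793)) = (2*√764607)/(3268028 - 1*(-1531793)) = (2*√764607)/(3268028 + 1531793) = (2*√764607)/4799821 = (2*√764607)*(1/4799821) = 2*√764607/4799821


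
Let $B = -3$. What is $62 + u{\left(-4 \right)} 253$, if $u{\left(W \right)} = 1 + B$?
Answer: $-444$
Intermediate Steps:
$u{\left(W \right)} = -2$ ($u{\left(W \right)} = 1 - 3 = -2$)
$62 + u{\left(-4 \right)} 253 = 62 - 506 = -444$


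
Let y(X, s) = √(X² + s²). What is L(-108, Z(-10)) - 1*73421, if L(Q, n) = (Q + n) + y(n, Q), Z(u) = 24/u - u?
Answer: -367607/5 + 2*√73261/5 ≈ -73413.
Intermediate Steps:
Z(u) = -u + 24/u
L(Q, n) = Q + n + √(Q² + n²) (L(Q, n) = (Q + n) + √(n² + Q²) = (Q + n) + √(Q² + n²) = Q + n + √(Q² + n²))
L(-108, Z(-10)) - 1*73421 = (-108 + (-1*(-10) + 24/(-10)) + √((-108)² + (-1*(-10) + 24/(-10))²)) - 1*73421 = (-108 + (10 + 24*(-⅒)) + √(11664 + (10 + 24*(-⅒))²)) - 73421 = (-108 + (10 - 12/5) + √(11664 + (10 - 12/5)²)) - 73421 = (-108 + 38/5 + √(11664 + (38/5)²)) - 73421 = (-108 + 38/5 + √(11664 + 1444/25)) - 73421 = (-108 + 38/5 + √(293044/25)) - 73421 = (-108 + 38/5 + 2*√73261/5) - 73421 = (-502/5 + 2*√73261/5) - 73421 = -367607/5 + 2*√73261/5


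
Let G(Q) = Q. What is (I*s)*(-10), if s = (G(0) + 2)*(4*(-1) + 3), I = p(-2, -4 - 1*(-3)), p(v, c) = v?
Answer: -40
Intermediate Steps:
I = -2
s = -2 (s = (0 + 2)*(4*(-1) + 3) = 2*(-4 + 3) = 2*(-1) = -2)
(I*s)*(-10) = -2*(-2)*(-10) = 4*(-10) = -40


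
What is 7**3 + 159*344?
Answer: 55039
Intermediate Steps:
7**3 + 159*344 = 343 + 54696 = 55039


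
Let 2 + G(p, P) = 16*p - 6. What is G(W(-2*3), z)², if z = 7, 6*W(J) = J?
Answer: 576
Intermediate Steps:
W(J) = J/6
G(p, P) = -8 + 16*p (G(p, P) = -2 + (16*p - 6) = -2 + (-6 + 16*p) = -8 + 16*p)
G(W(-2*3), z)² = (-8 + 16*((-2*3)/6))² = (-8 + 16*((⅙)*(-6)))² = (-8 + 16*(-1))² = (-8 - 16)² = (-24)² = 576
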